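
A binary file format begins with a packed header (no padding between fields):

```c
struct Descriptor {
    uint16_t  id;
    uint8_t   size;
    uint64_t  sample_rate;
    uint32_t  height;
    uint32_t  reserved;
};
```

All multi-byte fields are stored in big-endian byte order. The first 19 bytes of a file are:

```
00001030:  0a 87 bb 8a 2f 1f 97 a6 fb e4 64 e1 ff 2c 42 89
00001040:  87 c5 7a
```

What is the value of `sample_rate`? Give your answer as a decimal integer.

9957212037341504612

`sample_rate` follows `id` (2 B), `size` (1 B), so it starts at offset 2 + 1 = 3 and occupies 8 bytes.
Bytes at offsets 3..10: 8A 2F 1F 97 A6 FB E4 64.
Big-endian: lowest address holds the most-significant byte.
The bytes are already most-significant first: 0x8A2F1F97A6FBE464.
0x8A2F1F97A6FBE464 = 9957212037341504612.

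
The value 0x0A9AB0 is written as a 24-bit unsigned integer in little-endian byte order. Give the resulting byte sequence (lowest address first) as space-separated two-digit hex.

Split into bytes (most-significant first): 0A 9A B0.
Little-endian: lowest address holds the least-significant byte.
So at ascending addresses the bytes are B0 9A 0A.

B0 9A 0A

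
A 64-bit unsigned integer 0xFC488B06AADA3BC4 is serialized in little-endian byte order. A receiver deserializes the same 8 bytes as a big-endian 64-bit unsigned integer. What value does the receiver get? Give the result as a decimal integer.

Stored little-endian, the bytes at ascending addresses are C4 3B DA AA 06 8B 48 FC.
Read back as big-endian, the last byte is least significant, giving 0xC43BDAAA068B48FC.
0xC43BDAAA068B48FC = 14140135878848891132.

14140135878848891132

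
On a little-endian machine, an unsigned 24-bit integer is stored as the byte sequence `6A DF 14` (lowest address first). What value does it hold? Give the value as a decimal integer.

Little-endian stores the least-significant byte at the lowest address.
Reassemble most-significant byte first: 14 DF 6A → 0x14DF6A.
0x14DF6A = 1367914.

1367914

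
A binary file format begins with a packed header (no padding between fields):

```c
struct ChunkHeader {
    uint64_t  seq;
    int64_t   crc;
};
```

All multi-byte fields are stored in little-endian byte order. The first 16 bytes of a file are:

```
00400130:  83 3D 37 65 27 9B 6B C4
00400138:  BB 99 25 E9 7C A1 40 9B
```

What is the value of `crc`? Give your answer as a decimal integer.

`crc` follows `seq` (8 bytes), so it starts at byte offset 8 and occupies 8 bytes.
Bytes at offsets 8..15: BB 99 25 E9 7C A1 40 9B.
Little-endian: lowest address holds the least-significant byte.
Reassemble most-significant byte first: 9B 40 A1 7C E9 25 99 BB → 0x9B40A17CE92599BB.
Top bit is set, so as a signed 64-bit value this is 0x9B40A17CE92599BB − 2^64 = -7259625041461667397.

-7259625041461667397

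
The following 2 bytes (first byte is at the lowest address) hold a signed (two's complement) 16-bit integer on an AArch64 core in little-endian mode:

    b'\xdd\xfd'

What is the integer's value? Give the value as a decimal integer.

-547

Little-endian stores the least-significant byte at the lowest address.
Reassemble most-significant byte first: FD DD → 0xFDDD.
Top bit is set, so as a signed 16-bit value this is 0xFDDD − 2^16 = -547.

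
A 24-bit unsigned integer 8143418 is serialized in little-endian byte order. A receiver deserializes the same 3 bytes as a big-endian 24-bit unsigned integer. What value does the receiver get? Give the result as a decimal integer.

3818108

8143418 in 24-bit hexadecimal is 0x7C423A.
Stored little-endian, the bytes at ascending addresses are 3A 42 7C.
Read back as big-endian, the last byte is least significant, giving 0x3A427C.
0x3A427C = 3818108.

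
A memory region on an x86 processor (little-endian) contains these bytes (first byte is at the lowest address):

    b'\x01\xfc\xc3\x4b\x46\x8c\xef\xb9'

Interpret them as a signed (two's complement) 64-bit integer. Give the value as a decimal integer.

-5048662423712302079

Little-endian: lowest address holds the least-significant byte.
Reassemble most-significant byte first: B9 EF 8C 46 4B C3 FC 01 → 0xB9EF8C464BC3FC01.
Top bit is set, so as a signed 64-bit value this is 0xB9EF8C464BC3FC01 − 2^64 = -5048662423712302079.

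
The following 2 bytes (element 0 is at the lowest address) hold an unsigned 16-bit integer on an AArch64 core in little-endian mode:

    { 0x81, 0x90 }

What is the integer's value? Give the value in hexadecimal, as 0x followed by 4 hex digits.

0x9081

Little-endian stores the least-significant byte at the lowest address.
Reassemble most-significant byte first: 90 81 → 0x9081.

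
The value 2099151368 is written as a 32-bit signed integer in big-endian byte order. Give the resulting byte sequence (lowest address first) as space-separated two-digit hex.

7D 1E 82 08

2099151368 in hexadecimal, padded to 32 bits, is 0x7D1E8208.
Split into bytes (most-significant first): 7D 1E 82 08.
In big-endian order the high byte comes first in memory.
So the memory order matches the most-significant-first order: 7D 1E 82 08.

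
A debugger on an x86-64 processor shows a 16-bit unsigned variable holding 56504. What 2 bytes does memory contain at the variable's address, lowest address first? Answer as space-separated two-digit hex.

B8 DC

56504 in hexadecimal, padded to 16 bits, is 0xDCB8.
Split into bytes (most-significant first): DC B8.
Little-endian: lowest address holds the least-significant byte.
So at ascending addresses the bytes are B8 DC.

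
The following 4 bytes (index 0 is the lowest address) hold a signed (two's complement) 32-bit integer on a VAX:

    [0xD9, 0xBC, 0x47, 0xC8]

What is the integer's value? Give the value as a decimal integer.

-934822695

In little-endian order the low byte comes first in memory.
Reassemble most-significant byte first: C8 47 BC D9 → 0xC847BCD9.
Top bit is set, so as a signed 32-bit value this is 0xC847BCD9 − 2^32 = -934822695.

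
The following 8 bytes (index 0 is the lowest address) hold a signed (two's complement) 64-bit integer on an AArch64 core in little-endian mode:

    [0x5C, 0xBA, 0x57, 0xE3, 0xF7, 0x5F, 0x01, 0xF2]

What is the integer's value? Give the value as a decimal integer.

-1008419323278542244

Little-endian: lowest address holds the least-significant byte.
Reassemble most-significant byte first: F2 01 5F F7 E3 57 BA 5C → 0xF2015FF7E357BA5C.
Top bit is set, so as a signed 64-bit value this is 0xF2015FF7E357BA5C − 2^64 = -1008419323278542244.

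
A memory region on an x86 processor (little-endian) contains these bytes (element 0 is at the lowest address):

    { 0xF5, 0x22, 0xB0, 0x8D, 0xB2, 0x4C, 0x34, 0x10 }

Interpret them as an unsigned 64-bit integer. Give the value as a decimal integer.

Little-endian stores the least-significant byte at the lowest address.
Reassemble most-significant byte first: 10 34 4C B2 8D B0 22 F5 → 0x10344CB28DB022F5.
0x10344CB28DB022F5 = 1167642533160821493.

1167642533160821493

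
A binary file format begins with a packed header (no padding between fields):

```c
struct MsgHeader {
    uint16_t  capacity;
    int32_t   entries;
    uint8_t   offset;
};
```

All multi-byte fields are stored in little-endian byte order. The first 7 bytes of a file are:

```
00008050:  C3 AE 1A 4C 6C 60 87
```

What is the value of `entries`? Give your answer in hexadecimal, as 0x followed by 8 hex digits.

0x606C4C1A

`entries` follows `capacity` (2 bytes), so it starts at byte offset 2 and occupies 4 bytes.
Bytes at offsets 2..5: 1A 4C 6C 60.
Little-endian: lowest address holds the least-significant byte.
Reassemble most-significant byte first: 60 6C 4C 1A → 0x606C4C1A.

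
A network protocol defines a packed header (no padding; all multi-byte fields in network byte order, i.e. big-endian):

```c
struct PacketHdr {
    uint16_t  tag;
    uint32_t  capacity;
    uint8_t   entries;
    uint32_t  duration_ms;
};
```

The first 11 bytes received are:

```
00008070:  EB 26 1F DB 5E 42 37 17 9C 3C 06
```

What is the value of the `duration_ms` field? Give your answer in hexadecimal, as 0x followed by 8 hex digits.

0x179C3C06

`duration_ms` follows `tag` (2 B), `capacity` (4 B), `entries` (1 B), so it starts at offset 2 + 4 + 1 = 7 and occupies 4 bytes.
Bytes at offsets 7..10: 17 9C 3C 06.
Big-endian: lowest address holds the most-significant byte.
The bytes are already most-significant first: 0x179C3C06.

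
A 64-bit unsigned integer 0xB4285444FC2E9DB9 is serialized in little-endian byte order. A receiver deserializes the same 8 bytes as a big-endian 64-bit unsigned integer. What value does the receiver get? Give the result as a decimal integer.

13374898129373243572

Stored little-endian, the bytes at ascending addresses are B9 9D 2E FC 44 54 28 B4.
Read back as big-endian, the last byte is least significant, giving 0xB99D2EFC445428B4.
0xB99D2EFC445428B4 = 13374898129373243572.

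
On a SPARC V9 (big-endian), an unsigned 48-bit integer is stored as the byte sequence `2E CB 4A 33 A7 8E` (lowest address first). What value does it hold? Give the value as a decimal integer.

In big-endian order the high byte comes first in memory.
The bytes are already most-significant first: 0x2ECB4A33A78E.
0x2ECB4A33A78E = 51450658137998.

51450658137998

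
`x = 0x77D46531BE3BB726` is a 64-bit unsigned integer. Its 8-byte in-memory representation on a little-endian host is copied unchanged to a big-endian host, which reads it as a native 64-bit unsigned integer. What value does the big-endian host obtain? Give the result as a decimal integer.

Stored little-endian, the bytes at ascending addresses are 26 B7 3B BE 31 65 D4 77.
Read back as big-endian, the last byte is least significant, giving 0x26B73BBE3165D477.
0x26B73BBE3165D477 = 2789764182237893751.

2789764182237893751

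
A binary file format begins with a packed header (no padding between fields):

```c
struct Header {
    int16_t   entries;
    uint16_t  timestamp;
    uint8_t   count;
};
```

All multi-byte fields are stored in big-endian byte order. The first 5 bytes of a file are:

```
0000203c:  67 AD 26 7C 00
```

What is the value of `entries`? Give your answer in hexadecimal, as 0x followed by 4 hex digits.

0x67AD

`entries` is the first field, at byte offset 0, occupying 2 bytes.
Bytes at offsets 0..1: 67 AD.
Big-endian stores the most-significant byte at the lowest address.
The bytes are already most-significant first: 0x67AD.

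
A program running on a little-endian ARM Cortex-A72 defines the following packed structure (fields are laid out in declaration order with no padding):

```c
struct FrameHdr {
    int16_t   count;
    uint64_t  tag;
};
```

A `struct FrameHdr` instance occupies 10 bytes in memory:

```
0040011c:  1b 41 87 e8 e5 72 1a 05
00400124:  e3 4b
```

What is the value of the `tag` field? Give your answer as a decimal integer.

5468219983712872583

`tag` follows `count` (2 bytes), so it starts at byte offset 2 and occupies 8 bytes.
Bytes at offsets 2..9: 87 E8 E5 72 1A 05 E3 4B.
In little-endian order the low byte comes first in memory.
Reassemble most-significant byte first: 4B E3 05 1A 72 E5 E8 87 → 0x4BE3051A72E5E887.
0x4BE3051A72E5E887 = 5468219983712872583.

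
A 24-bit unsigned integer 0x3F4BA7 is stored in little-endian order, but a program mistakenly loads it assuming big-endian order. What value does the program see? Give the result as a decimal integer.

Stored little-endian, the bytes at ascending addresses are A7 4B 3F.
Read back as big-endian, the last byte is least significant, giving 0xA74B3F.
0xA74B3F = 10963775.

10963775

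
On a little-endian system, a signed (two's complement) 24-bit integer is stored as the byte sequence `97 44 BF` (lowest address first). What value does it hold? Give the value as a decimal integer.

Little-endian stores the least-significant byte at the lowest address.
Reassemble most-significant byte first: BF 44 97 → 0xBF4497.
Top bit is set, so as a signed 24-bit value this is 0xBF4497 − 2^24 = -4242281.

-4242281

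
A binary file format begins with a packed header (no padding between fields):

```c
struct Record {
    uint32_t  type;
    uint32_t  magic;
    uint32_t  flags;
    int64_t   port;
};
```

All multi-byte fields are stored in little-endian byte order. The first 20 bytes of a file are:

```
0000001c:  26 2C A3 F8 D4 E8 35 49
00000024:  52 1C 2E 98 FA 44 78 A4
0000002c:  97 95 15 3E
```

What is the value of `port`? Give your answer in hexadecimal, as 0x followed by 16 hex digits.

0x3E159597A47844FA

`port` follows `type` (4 B), `magic` (4 B), `flags` (4 B), so it starts at offset 4 + 4 + 4 = 12 and occupies 8 bytes.
Bytes at offsets 12..19: FA 44 78 A4 97 95 15 3E.
Little-endian stores the least-significant byte at the lowest address.
Reassemble most-significant byte first: 3E 15 95 97 A4 78 44 FA → 0x3E159597A47844FA.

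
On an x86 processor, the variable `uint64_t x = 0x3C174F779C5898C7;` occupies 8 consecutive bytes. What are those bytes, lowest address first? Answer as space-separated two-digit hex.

C7 98 58 9C 77 4F 17 3C

Split into bytes (most-significant first): 3C 17 4F 77 9C 58 98 C7.
In little-endian order the low byte comes first in memory.
So at ascending addresses the bytes are C7 98 58 9C 77 4F 17 3C.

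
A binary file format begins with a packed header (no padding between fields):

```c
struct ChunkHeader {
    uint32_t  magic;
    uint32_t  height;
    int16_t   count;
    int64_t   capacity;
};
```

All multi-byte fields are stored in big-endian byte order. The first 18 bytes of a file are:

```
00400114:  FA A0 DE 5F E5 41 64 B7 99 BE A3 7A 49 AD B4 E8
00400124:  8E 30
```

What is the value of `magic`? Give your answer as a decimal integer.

4204846687

`magic` is the first field, at byte offset 0, occupying 4 bytes.
Bytes at offsets 0..3: FA A0 DE 5F.
Big-endian: lowest address holds the most-significant byte.
The bytes are already most-significant first: 0xFAA0DE5F.
0xFAA0DE5F = 4204846687.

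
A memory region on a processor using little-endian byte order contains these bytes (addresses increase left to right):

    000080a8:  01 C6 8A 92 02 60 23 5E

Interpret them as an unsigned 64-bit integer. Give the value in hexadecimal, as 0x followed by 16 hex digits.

Little-endian: lowest address holds the least-significant byte.
Reassemble most-significant byte first: 5E 23 60 02 92 8A C6 01 → 0x5E236002928AC601.

0x5E236002928AC601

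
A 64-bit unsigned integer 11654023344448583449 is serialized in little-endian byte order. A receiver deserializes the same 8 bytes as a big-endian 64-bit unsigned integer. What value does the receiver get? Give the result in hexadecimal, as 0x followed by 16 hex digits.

0x19B7F7717C68BBA1

11654023344448583449 in 64-bit hexadecimal is 0xA1BB687C71F7B719.
Stored little-endian, the bytes at ascending addresses are 19 B7 F7 71 7C 68 BB A1.
Read back as big-endian, the last byte is least significant, giving 0x19B7F7717C68BBA1.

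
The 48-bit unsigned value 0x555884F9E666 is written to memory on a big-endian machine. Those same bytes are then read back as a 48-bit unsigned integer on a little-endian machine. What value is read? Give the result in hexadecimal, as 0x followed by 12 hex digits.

Stored big-endian, the bytes at ascending addresses are 55 58 84 F9 E6 66.
Read back as little-endian, the first byte is least significant, giving 0x66E6F9845855.

0x66E6F9845855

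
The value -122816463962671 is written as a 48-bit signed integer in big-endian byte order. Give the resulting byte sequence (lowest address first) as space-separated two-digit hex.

Two's complement of -122816463962671 in 48 bits: 122816463962671 = 0x6FB36FB5022F; invert → 0x904C904AFDD0; add 1 → 0x904C904AFDD1.
Split into bytes (most-significant first): 90 4C 90 4A FD D1.
Big-endian stores the most-significant byte at the lowest address.
So the memory order matches the most-significant-first order: 90 4C 90 4A FD D1.

90 4C 90 4A FD D1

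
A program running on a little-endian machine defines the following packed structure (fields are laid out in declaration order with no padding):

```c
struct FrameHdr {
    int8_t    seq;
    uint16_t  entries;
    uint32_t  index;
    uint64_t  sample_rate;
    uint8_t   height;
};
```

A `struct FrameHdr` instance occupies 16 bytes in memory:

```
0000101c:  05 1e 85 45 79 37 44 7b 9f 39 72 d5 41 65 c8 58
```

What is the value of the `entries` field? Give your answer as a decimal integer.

`entries` follows `seq` (1 byte), so it starts at byte offset 1 and occupies 2 bytes.
Bytes at offsets 1..2: 1E 85.
Little-endian stores the least-significant byte at the lowest address.
Reassemble most-significant byte first: 85 1E → 0x851E.
0x851E = 34078.

34078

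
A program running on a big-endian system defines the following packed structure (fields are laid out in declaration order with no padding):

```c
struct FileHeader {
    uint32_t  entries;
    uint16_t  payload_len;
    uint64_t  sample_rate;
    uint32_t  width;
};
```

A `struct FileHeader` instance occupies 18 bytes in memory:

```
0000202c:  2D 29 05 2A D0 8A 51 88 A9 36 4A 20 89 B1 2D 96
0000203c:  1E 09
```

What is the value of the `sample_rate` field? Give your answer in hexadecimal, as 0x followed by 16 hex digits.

`sample_rate` follows `entries` (4 B), `payload_len` (2 B), so it starts at offset 4 + 2 = 6 and occupies 8 bytes.
Bytes at offsets 6..13: 51 88 A9 36 4A 20 89 B1.
In big-endian order the high byte comes first in memory.
The bytes are already most-significant first: 0x5188A9364A2089B1.

0x5188A9364A2089B1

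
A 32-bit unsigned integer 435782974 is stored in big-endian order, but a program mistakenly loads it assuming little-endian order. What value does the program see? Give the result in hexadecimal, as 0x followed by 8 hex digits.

0x3E85F919

435782974 in 32-bit hexadecimal is 0x19F9853E.
Stored big-endian, the bytes at ascending addresses are 19 F9 85 3E.
Read back as little-endian, the first byte is least significant, giving 0x3E85F919.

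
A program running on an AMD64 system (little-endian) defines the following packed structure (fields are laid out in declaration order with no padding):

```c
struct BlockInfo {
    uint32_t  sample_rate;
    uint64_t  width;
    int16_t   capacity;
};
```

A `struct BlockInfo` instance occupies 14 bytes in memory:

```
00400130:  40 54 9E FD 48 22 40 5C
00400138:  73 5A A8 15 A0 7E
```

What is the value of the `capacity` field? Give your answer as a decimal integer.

`capacity` follows `sample_rate` (4 B), `width` (8 B), so it starts at offset 4 + 8 = 12 and occupies 2 bytes.
Bytes at offsets 12..13: A0 7E.
In little-endian order the low byte comes first in memory.
Reassemble most-significant byte first: 7E A0 → 0x7EA0.
0x7EA0 = 32416.

32416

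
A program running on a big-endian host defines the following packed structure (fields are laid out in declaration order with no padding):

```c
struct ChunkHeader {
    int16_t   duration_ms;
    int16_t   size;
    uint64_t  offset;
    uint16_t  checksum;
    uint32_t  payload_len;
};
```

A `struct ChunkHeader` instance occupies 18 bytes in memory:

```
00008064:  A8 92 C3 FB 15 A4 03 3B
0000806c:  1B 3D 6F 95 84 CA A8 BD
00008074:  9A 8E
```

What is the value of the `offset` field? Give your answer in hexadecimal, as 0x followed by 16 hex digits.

`offset` follows `duration_ms` (2 B), `size` (2 B), so it starts at offset 2 + 2 = 4 and occupies 8 bytes.
Bytes at offsets 4..11: 15 A4 03 3B 1B 3D 6F 95.
Big-endian stores the most-significant byte at the lowest address.
The bytes are already most-significant first: 0x15A4033B1B3D6F95.

0x15A4033B1B3D6F95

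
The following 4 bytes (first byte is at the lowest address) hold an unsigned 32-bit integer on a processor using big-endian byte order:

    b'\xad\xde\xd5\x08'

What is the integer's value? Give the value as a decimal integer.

2917061896

Big-endian: lowest address holds the most-significant byte.
The bytes are already most-significant first: 0xADDED508.
0xADDED508 = 2917061896.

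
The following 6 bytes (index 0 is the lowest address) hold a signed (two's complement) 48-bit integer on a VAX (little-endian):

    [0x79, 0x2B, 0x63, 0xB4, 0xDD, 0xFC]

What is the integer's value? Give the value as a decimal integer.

-3445832340615

In little-endian order the low byte comes first in memory.
Reassemble most-significant byte first: FC DD B4 63 2B 79 → 0xFCDDB4632B79.
Top bit is set, so as a signed 48-bit value this is 0xFCDDB4632B79 − 2^48 = -3445832340615.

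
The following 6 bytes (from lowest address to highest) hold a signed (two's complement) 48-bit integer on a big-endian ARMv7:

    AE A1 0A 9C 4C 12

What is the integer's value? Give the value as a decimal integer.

Big-endian: lowest address holds the most-significant byte.
The bytes are already most-significant first: 0xAEA10A9C4C12.
Top bit is set, so as a signed 48-bit value this is 0xAEA10A9C4C12 − 2^48 = -89468285727726.

-89468285727726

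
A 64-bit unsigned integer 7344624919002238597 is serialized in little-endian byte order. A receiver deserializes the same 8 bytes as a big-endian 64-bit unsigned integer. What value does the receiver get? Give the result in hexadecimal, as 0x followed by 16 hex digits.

0x854E9C497359ED65

7344624919002238597 in 64-bit hexadecimal is 0x65ED5973499C4E85.
Stored little-endian, the bytes at ascending addresses are 85 4E 9C 49 73 59 ED 65.
Read back as big-endian, the last byte is least significant, giving 0x854E9C497359ED65.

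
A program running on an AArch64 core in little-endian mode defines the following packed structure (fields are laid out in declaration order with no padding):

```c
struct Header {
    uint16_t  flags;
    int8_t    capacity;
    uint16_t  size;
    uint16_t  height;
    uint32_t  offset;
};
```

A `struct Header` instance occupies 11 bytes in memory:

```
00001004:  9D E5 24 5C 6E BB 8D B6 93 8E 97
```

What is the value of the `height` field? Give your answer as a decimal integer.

`height` follows `flags` (2 B), `capacity` (1 B), `size` (2 B), so it starts at offset 2 + 1 + 2 = 5 and occupies 2 bytes.
Bytes at offsets 5..6: BB 8D.
In little-endian order the low byte comes first in memory.
Reassemble most-significant byte first: 8D BB → 0x8DBB.
0x8DBB = 36283.

36283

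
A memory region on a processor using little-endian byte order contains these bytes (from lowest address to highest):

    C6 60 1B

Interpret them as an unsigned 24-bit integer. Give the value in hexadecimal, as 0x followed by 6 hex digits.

Little-endian stores the least-significant byte at the lowest address.
Reassemble most-significant byte first: 1B 60 C6 → 0x1B60C6.

0x1B60C6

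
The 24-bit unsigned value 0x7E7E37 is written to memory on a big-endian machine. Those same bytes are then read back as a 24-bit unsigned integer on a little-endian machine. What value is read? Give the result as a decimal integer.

Stored big-endian, the bytes at ascending addresses are 7E 7E 37.
Read back as little-endian, the first byte is least significant, giving 0x377E7E.
0x377E7E = 3636862.

3636862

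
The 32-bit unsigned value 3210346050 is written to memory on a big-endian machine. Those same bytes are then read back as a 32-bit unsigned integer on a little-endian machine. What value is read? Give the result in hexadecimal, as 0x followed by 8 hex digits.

3210346050 in 32-bit hexadecimal is 0xBF59FE42.
Stored big-endian, the bytes at ascending addresses are BF 59 FE 42.
Read back as little-endian, the first byte is least significant, giving 0x42FE59BF.

0x42FE59BF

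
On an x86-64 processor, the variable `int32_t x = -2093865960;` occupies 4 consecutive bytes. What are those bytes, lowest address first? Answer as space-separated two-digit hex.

Two's complement of -2093865960 in 32 bits: 2093865960 = 0x7CCDDBE8; invert → 0x83322417; add 1 → 0x83322418.
Split into bytes (most-significant first): 83 32 24 18.
Little-endian stores the least-significant byte at the lowest address.
So at ascending addresses the bytes are 18 24 32 83.

18 24 32 83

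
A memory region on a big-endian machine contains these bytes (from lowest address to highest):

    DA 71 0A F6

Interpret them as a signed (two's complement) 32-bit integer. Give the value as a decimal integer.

In big-endian order the high byte comes first in memory.
The bytes are already most-significant first: 0xDA710AF6.
Top bit is set, so as a signed 32-bit value this is 0xDA710AF6 − 2^32 = -630125834.

-630125834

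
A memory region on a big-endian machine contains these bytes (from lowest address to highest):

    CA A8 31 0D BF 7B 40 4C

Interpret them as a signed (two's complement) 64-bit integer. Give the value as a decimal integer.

-3843768346843856820

Big-endian stores the most-significant byte at the lowest address.
The bytes are already most-significant first: 0xCAA8310DBF7B404C.
Top bit is set, so as a signed 64-bit value this is 0xCAA8310DBF7B404C − 2^64 = -3843768346843856820.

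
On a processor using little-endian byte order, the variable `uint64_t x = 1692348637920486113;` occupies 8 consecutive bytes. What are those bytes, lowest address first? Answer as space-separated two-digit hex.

1692348637920486113 in hexadecimal, padded to 64 bits, is 0x177C6E1EA75DE2E1.
Split into bytes (most-significant first): 17 7C 6E 1E A7 5D E2 E1.
Little-endian stores the least-significant byte at the lowest address.
So at ascending addresses the bytes are E1 E2 5D A7 1E 6E 7C 17.

E1 E2 5D A7 1E 6E 7C 17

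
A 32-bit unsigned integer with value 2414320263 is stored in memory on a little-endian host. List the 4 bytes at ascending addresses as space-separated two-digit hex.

87 9A E7 8F

2414320263 in hexadecimal, padded to 32 bits, is 0x8FE79A87.
Split into bytes (most-significant first): 8F E7 9A 87.
Little-endian stores the least-significant byte at the lowest address.
So at ascending addresses the bytes are 87 9A E7 8F.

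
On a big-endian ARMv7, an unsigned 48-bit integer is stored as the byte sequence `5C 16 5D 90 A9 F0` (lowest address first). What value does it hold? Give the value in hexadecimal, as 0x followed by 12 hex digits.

In big-endian order the high byte comes first in memory.
The bytes are already most-significant first: 0x5C165D90A9F0.

0x5C165D90A9F0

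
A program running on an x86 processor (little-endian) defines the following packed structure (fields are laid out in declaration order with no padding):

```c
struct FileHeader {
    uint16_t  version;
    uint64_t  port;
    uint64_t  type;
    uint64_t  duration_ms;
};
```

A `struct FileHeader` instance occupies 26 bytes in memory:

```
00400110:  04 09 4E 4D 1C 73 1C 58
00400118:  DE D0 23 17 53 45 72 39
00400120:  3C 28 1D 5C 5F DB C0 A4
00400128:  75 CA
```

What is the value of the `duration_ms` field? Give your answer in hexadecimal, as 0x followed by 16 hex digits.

`duration_ms` follows `version` (2 B), `port` (8 B), `type` (8 B), so it starts at offset 2 + 8 + 8 = 18 and occupies 8 bytes.
Bytes at offsets 18..25: 1D 5C 5F DB C0 A4 75 CA.
Little-endian: lowest address holds the least-significant byte.
Reassemble most-significant byte first: CA 75 A4 C0 DB 5F 5C 1D → 0xCA75A4C0DB5F5C1D.

0xCA75A4C0DB5F5C1D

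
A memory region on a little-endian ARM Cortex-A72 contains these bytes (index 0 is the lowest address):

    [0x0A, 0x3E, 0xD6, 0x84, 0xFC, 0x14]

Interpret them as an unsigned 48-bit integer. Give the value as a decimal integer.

23074792947210

In little-endian order the low byte comes first in memory.
Reassemble most-significant byte first: 14 FC 84 D6 3E 0A → 0x14FC84D63E0A.
0x14FC84D63E0A = 23074792947210.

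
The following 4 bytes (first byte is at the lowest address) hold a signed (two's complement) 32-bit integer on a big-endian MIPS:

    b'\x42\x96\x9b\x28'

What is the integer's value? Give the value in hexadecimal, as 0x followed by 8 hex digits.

Big-endian stores the most-significant byte at the lowest address.
The bytes are already most-significant first: 0x42969B28.

0x42969B28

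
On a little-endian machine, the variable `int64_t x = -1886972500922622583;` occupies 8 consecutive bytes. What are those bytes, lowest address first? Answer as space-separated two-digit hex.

89 9D 93 0D 82 20 D0 E5

Two's complement of -1886972500922622583 in 64 bits: 1886972500922622583 = 0x1A2FDF7DF26C6277; invert → 0xE5D020820D939D88; add 1 → 0xE5D020820D939D89.
Split into bytes (most-significant first): E5 D0 20 82 0D 93 9D 89.
Little-endian: lowest address holds the least-significant byte.
So at ascending addresses the bytes are 89 9D 93 0D 82 20 D0 E5.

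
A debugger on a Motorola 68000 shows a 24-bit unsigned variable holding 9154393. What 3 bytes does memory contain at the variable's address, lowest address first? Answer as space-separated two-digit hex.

8B AF 59

9154393 in hexadecimal, padded to 24 bits, is 0x8BAF59.
Split into bytes (most-significant first): 8B AF 59.
In big-endian order the high byte comes first in memory.
So the memory order matches the most-significant-first order: 8B AF 59.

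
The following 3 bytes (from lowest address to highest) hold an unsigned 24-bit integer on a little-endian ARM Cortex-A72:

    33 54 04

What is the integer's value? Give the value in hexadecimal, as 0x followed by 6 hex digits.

Little-endian: lowest address holds the least-significant byte.
Reassemble most-significant byte first: 04 54 33 → 0x045433.

0x045433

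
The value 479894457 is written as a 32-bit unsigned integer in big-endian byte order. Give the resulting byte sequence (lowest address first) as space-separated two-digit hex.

479894457 in hexadecimal, padded to 32 bits, is 0x1C9A9BB9.
Split into bytes (most-significant first): 1C 9A 9B B9.
Big-endian stores the most-significant byte at the lowest address.
So the memory order matches the most-significant-first order: 1C 9A 9B B9.

1C 9A 9B B9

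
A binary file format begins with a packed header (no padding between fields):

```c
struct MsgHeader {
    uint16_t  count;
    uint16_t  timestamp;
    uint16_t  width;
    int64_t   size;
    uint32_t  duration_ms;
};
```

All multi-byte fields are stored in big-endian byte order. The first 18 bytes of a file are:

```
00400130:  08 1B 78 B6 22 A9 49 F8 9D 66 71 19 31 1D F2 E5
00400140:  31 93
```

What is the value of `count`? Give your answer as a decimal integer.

2075

`count` is the first field, at byte offset 0, occupying 2 bytes.
Bytes at offsets 0..1: 08 1B.
Big-endian stores the most-significant byte at the lowest address.
The bytes are already most-significant first: 0x081B.
0x081B = 2075.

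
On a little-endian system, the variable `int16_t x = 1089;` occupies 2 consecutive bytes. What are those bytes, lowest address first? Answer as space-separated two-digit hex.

41 04

1089 in hexadecimal, padded to 16 bits, is 0x0441.
Split into bytes (most-significant first): 04 41.
Little-endian: lowest address holds the least-significant byte.
So at ascending addresses the bytes are 41 04.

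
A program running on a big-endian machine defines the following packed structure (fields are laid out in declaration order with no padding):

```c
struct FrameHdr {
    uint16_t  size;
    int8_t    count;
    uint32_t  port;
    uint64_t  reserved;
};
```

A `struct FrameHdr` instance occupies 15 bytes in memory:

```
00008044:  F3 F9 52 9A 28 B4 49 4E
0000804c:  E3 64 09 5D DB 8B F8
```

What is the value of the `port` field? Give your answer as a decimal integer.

2586358857

`port` follows `size` (2 B), `count` (1 B), so it starts at offset 2 + 1 = 3 and occupies 4 bytes.
Bytes at offsets 3..6: 9A 28 B4 49.
Big-endian stores the most-significant byte at the lowest address.
The bytes are already most-significant first: 0x9A28B449.
0x9A28B449 = 2586358857.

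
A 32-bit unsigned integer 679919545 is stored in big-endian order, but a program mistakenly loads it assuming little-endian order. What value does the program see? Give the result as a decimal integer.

679919545 in 32-bit hexadecimal is 0x2886BFB9.
Stored big-endian, the bytes at ascending addresses are 28 86 BF B9.
Read back as little-endian, the first byte is least significant, giving 0xB9BF8628.
0xB9BF8628 = 3116336680.

3116336680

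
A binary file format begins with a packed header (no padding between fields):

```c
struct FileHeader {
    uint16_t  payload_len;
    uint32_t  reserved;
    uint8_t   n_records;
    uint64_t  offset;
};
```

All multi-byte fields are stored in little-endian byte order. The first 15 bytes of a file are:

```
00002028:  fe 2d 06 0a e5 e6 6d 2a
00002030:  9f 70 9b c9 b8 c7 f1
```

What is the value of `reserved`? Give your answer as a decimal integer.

3873769990

`reserved` follows `payload_len` (2 bytes), so it starts at byte offset 2 and occupies 4 bytes.
Bytes at offsets 2..5: 06 0A E5 E6.
Little-endian stores the least-significant byte at the lowest address.
Reassemble most-significant byte first: E6 E5 0A 06 → 0xE6E50A06.
0xE6E50A06 = 3873769990.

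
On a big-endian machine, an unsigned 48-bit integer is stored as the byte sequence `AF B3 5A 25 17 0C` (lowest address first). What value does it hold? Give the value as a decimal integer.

193184846386956

In big-endian order the high byte comes first in memory.
The bytes are already most-significant first: 0xAFB35A25170C.
0xAFB35A25170C = 193184846386956.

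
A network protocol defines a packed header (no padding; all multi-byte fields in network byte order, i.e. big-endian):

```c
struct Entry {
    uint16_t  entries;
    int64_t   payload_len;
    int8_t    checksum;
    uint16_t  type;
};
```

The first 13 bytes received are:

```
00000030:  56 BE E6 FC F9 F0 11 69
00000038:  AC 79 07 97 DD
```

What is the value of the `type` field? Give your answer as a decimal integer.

38877

`type` follows `entries` (2 B), `payload_len` (8 B), `checksum` (1 B), so it starts at offset 2 + 8 + 1 = 11 and occupies 2 bytes.
Bytes at offsets 11..12: 97 DD.
Big-endian stores the most-significant byte at the lowest address.
The bytes are already most-significant first: 0x97DD.
0x97DD = 38877.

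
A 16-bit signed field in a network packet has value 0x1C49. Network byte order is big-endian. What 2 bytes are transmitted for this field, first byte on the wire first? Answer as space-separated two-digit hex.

1C 49

Split into bytes (most-significant first): 1C 49.
Big-endian: lowest address holds the most-significant byte.
So the memory order matches the most-significant-first order: 1C 49.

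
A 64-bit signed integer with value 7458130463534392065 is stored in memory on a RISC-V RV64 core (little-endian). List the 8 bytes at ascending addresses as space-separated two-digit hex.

01 A3 7C 47 24 9A 80 67

7458130463534392065 in hexadecimal, padded to 64 bits, is 0x67809A24477CA301.
Split into bytes (most-significant first): 67 80 9A 24 47 7C A3 01.
Little-endian: lowest address holds the least-significant byte.
So at ascending addresses the bytes are 01 A3 7C 47 24 9A 80 67.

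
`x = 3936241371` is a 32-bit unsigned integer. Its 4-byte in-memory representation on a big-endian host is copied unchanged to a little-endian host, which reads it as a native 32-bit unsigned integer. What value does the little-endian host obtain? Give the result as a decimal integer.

3936241371 in 32-bit hexadecimal is 0xEA9E46DB.
Stored big-endian, the bytes at ascending addresses are EA 9E 46 DB.
Read back as little-endian, the first byte is least significant, giving 0xDB469EEA.
0xDB469EEA = 3678838506.

3678838506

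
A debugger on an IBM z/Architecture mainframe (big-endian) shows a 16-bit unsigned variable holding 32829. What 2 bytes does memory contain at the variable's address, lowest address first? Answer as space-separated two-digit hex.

80 3D

32829 in hexadecimal, padded to 16 bits, is 0x803D.
Split into bytes (most-significant first): 80 3D.
Big-endian stores the most-significant byte at the lowest address.
So the memory order matches the most-significant-first order: 80 3D.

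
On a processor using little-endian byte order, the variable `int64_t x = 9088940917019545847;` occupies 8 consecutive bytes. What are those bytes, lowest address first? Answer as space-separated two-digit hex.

9088940917019545847 in hexadecimal, padded to 64 bits, is 0x7E22679BD77690F7.
Split into bytes (most-significant first): 7E 22 67 9B D7 76 90 F7.
In little-endian order the low byte comes first in memory.
So at ascending addresses the bytes are F7 90 76 D7 9B 67 22 7E.

F7 90 76 D7 9B 67 22 7E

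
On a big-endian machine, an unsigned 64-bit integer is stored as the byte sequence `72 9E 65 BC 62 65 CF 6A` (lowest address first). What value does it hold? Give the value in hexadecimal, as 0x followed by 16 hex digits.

0x729E65BC6265CF6A

Big-endian: lowest address holds the most-significant byte.
The bytes are already most-significant first: 0x729E65BC6265CF6A.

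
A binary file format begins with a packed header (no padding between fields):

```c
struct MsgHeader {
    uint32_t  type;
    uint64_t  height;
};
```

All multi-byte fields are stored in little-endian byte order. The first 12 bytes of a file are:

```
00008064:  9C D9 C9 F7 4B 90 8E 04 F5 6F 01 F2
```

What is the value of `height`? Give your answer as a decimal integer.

17438342330289393739

`height` follows `type` (4 bytes), so it starts at byte offset 4 and occupies 8 bytes.
Bytes at offsets 4..11: 4B 90 8E 04 F5 6F 01 F2.
Little-endian stores the least-significant byte at the lowest address.
Reassemble most-significant byte first: F2 01 6F F5 04 8E 90 4B → 0xF2016FF5048E904B.
0xF2016FF5048E904B = 17438342330289393739.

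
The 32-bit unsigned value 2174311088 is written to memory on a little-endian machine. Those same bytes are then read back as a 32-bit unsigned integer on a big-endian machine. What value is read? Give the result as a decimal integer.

2958727553

2174311088 in 32-bit hexadecimal is 0x81995AB0.
Stored little-endian, the bytes at ascending addresses are B0 5A 99 81.
Read back as big-endian, the last byte is least significant, giving 0xB05A9981.
0xB05A9981 = 2958727553.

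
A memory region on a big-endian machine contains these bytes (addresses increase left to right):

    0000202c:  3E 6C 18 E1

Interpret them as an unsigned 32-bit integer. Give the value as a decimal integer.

Big-endian stores the most-significant byte at the lowest address.
The bytes are already most-significant first: 0x3E6C18E1.
0x3E6C18E1 = 1047271649.

1047271649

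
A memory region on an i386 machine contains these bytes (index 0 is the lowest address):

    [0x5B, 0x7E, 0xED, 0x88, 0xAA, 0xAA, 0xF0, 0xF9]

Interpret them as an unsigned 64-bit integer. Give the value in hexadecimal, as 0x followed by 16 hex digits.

0xF9F0AAAA88ED7E5B

Little-endian stores the least-significant byte at the lowest address.
Reassemble most-significant byte first: F9 F0 AA AA 88 ED 7E 5B → 0xF9F0AAAA88ED7E5B.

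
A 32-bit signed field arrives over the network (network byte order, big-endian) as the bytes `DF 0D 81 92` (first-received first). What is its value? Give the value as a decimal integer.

Big-endian stores the most-significant byte at the lowest address.
The bytes are already most-significant first: 0xDF0D8192.
Top bit is set, so as a signed 32-bit value this is 0xDF0D8192 − 2^32 = -552762990.

-552762990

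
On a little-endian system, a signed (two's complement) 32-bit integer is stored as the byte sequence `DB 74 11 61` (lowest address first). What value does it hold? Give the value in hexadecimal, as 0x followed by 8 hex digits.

In little-endian order the low byte comes first in memory.
Reassemble most-significant byte first: 61 11 74 DB → 0x611174DB.

0x611174DB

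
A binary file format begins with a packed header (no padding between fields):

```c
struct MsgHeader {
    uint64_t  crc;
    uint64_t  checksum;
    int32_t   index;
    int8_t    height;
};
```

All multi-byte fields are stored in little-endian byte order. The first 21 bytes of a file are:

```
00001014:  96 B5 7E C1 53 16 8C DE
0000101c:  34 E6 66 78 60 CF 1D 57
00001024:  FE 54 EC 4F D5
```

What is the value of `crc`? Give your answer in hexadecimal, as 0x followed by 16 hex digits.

`crc` is the first field, at byte offset 0, occupying 8 bytes.
Bytes at offsets 0..7: 96 B5 7E C1 53 16 8C DE.
In little-endian order the low byte comes first in memory.
Reassemble most-significant byte first: DE 8C 16 53 C1 7E B5 96 → 0xDE8C1653C17EB596.

0xDE8C1653C17EB596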